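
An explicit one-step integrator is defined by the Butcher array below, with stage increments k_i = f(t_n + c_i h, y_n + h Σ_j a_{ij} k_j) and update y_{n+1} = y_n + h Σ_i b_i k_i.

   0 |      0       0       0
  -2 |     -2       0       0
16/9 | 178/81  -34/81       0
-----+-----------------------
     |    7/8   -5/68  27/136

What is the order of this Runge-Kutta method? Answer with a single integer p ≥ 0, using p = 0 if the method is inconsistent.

3

b = (7/8, -5/68, 27/136)
c = (0, -2, 16/9)
Ac = (0, 0, 68/81)
Σ b_i: 7/8·1 + (-5/68)·1 + 27/136·1 = 1 ✓
b·c: (-5/68)·(-2) + 27/136·16/9 = 1/2 ✓
b·c²: (-5/68)·4 + 27/136·256/81 = 1/3 ✓
b·Ac: 27/136·68/81 = 1/6 ✓; 3 stages ⇒ order 3.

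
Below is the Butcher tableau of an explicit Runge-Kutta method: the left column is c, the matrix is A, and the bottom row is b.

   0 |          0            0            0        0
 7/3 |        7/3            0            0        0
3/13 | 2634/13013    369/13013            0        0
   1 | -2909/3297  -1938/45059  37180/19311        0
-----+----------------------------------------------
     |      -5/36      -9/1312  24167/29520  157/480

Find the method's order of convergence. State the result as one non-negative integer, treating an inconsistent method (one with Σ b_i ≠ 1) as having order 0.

b = (-5/36, -9/1312, 24167/29520, 157/480)
c = (0, 7/3, 3/13, 1)
Ac = (0, 0, 123/1859, 54/157)
Σ b_i: (-5/36)·1 + (-9/1312)·1 + 24167/29520·1 + 157/480·1 = 1 ✓
b·c: (-9/1312)·7/3 + 24167/29520·3/13 + 157/480·1 = 1/2 ✓
b·c²: (-9/1312)·49/9 + 24167/29520·9/169 + 157/480·1 = 1/3 ✓
b·Ac: 24167/29520·123/1859 + 157/480·54/157 = 1/6 ✓
b·c³: (-9/1312)·343/27 + 24167/29520·27/2197 + 157/480·1 = 1/4 ✓
b·(c∘Ac): 24167/29520·369/24167 + 157/480·54/157 = 1/8 ✓
b·Ac²: 24167/29520·287/1859 + 157/480·(-62/471) = 1/12 ✓
b·A²c: 157/480·20/157 = 1/24 ✓; 4 stages ⇒ order 4.

4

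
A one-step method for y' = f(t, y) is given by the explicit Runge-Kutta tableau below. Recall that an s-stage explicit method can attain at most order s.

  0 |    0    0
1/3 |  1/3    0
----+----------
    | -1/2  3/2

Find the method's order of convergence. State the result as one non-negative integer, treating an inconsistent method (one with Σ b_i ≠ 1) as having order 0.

2

b = (-1/2, 3/2)
c = (0, 1/3)
Σ b_i: (-1/2)·1 + 3/2·1 = 1 ✓
b·c: 3/2·1/3 = 1/2 ✓; 2 stages ⇒ order 2.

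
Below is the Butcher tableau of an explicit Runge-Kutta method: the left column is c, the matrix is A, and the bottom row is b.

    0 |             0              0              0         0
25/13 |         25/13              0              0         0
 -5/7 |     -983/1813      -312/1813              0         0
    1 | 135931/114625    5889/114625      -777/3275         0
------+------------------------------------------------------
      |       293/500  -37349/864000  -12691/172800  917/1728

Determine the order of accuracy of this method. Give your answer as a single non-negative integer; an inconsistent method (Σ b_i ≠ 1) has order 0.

b = (293/500, -37349/864000, -12691/172800, 917/1728)
c = (0, 25/13, -5/7, 1)
Ac = (0, 0, -600/1813, 246/917)
Σ b_i: 293/500·1 + (-37349/864000)·1 + (-12691/172800)·1 + 917/1728·1 = 1 ✓
b·c: (-37349/864000)·25/13 + (-12691/172800)·(-5/7) + 917/1728·1 = 1/2 ✓
b·c²: (-37349/864000)·625/169 + (-12691/172800)·25/49 + 917/1728·1 = 1/3 ✓
b·Ac: (-12691/172800)·(-600/1813) + 917/1728·246/917 = 1/6 ✓
b·c³: (-37349/864000)·15625/2197 + (-12691/172800)·(-125/343) + 917/1728·1 = 1/4 ✓
b·(c∘Ac): (-12691/172800)·3000/12691 + 917/1728·246/917 = 1/8 ✓
b·Ac²: (-12691/172800)·(-15000/23569) + 917/1728·822/11921 = 1/12 ✓
b·A²c: 917/1728·72/917 = 1/24 ✓; 4 stages ⇒ order 4.

4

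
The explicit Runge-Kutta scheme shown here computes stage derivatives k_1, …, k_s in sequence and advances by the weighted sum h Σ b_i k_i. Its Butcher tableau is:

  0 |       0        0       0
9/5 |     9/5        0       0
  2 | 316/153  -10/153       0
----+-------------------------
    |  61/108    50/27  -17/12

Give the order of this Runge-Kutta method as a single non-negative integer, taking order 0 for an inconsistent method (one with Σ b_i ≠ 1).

b = (61/108, 50/27, -17/12)
c = (0, 9/5, 2)
Ac = (0, 0, -2/17)
Σ b_i: 61/108·1 + 50/27·1 + (-17/12)·1 = 1 ✓
b·c: 50/27·9/5 + (-17/12)·2 = 1/2 ✓
b·c²: 50/27·81/25 + (-17/12)·4 = 1/3 ✓
b·Ac: (-17/12)·(-2/17) = 1/6 ✓; 3 stages ⇒ order 3.

3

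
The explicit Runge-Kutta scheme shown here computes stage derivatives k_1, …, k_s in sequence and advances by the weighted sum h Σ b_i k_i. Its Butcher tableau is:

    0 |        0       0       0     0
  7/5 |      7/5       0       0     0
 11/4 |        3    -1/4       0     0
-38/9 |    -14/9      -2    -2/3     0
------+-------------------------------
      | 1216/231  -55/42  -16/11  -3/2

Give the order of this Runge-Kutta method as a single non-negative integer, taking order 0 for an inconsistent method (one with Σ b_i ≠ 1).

2

b = (1216/231, -55/42, -16/11, -3/2)
c = (0, 7/5, 11/4, -38/9)
Ac = (0, 0, -7/20, -139/30)
Σ b_i: 1216/231·1 + (-55/42)·1 + (-16/11)·1 + (-3/2)·1 = 1 ✓
b·c: (-55/42)·7/5 + (-16/11)·11/4 + (-3/2)·(-38/9) = 1/2 ✓
b·c²: (-55/42)·49/25 + (-16/11)·121/16 + (-3/2)·1444/81 = -10883/270 ≠ 1/3 ⇒ order 2.
b·Ac: (-16/11)·(-7/20) + (-3/2)·(-139/30) = 1641/220 ≠ 1/6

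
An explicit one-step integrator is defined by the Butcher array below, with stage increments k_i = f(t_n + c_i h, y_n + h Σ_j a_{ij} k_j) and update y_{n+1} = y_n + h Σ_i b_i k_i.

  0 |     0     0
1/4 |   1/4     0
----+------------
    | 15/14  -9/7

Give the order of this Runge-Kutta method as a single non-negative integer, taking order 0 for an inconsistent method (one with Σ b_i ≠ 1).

b = (15/14, -9/7)
c = (0, 1/4)
Σ b_i: 15/14·1 + (-9/7)·1 = -3/14 ≠ 1 ⇒ order 0.

0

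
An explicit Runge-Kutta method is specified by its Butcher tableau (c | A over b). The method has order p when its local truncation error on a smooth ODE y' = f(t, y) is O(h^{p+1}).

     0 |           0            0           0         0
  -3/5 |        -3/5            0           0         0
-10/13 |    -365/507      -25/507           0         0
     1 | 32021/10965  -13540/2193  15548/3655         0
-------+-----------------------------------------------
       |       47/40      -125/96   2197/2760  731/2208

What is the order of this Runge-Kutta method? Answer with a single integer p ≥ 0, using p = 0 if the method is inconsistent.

4

b = (47/40, -125/96, 2197/2760, 731/2208)
c = (0, -3/5, -10/13, 1)
Ac = (0, 0, 5/169, 316/731)
Σ b_i: 47/40·1 + (-125/96)·1 + 2197/2760·1 + 731/2208·1 = 1 ✓
b·c: (-125/96)·(-3/5) + 2197/2760·(-10/13) + 731/2208·1 = 1/2 ✓
b·c²: (-125/96)·9/25 + 2197/2760·100/169 + 731/2208·1 = 1/3 ✓
b·Ac: 2197/2760·5/169 + 731/2208·316/731 = 1/6 ✓
b·c³: (-125/96)·(-27/125) + 2197/2760·(-1000/2197) + 731/2208·1 = 1/4 ✓
b·(c∘Ac): 2197/2760·(-50/2197) + 731/2208·316/731 = 1/8 ✓
b·Ac²: 2197/2760·(-3/169) + 731/2208·1076/3655 = 1/12 ✓
b·A²c: 731/2208·92/731 = 1/24 ✓; 4 stages ⇒ order 4.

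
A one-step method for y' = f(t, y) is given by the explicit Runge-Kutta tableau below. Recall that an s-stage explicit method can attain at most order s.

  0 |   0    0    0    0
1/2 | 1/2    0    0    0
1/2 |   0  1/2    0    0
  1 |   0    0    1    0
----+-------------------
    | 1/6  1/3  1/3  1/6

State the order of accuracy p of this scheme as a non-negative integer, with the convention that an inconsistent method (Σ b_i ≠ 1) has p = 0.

4

b = (1/6, 1/3, 1/3, 1/6)
c = (0, 1/2, 1/2, 1)
Ac = (0, 0, 1/4, 1/2)
Σ b_i: 1/6·1 + 1/3·1 + 1/3·1 + 1/6·1 = 1 ✓
b·c: 1/3·1/2 + 1/3·1/2 + 1/6·1 = 1/2 ✓
b·c²: 1/3·1/4 + 1/3·1/4 + 1/6·1 = 1/3 ✓
b·Ac: 1/3·1/4 + 1/6·1/2 = 1/6 ✓
b·c³: 1/3·1/8 + 1/3·1/8 + 1/6·1 = 1/4 ✓
b·(c∘Ac): 1/3·1/8 + 1/6·1/2 = 1/8 ✓
b·Ac²: 1/3·1/8 + 1/6·1/4 = 1/12 ✓
b·A²c: 1/6·1/4 = 1/24 ✓; 4 stages ⇒ order 4.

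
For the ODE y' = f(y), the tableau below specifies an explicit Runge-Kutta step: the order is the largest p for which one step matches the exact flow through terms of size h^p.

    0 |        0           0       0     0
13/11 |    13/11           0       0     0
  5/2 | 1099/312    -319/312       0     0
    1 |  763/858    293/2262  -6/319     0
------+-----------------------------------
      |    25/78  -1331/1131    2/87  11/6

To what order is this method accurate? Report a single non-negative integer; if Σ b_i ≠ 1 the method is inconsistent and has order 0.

4

b = (25/78, -1331/1131, 2/87, 11/6)
c = (0, 13/11, 5/2, 1)
Ac = (0, 0, -29/24, 7/66)
Σ b_i: 25/78·1 + (-1331/1131)·1 + 2/87·1 + 11/6·1 = 1 ✓
b·c: (-1331/1131)·13/11 + 2/87·5/2 + 11/6·1 = 1/2 ✓
b·c²: (-1331/1131)·169/121 + 2/87·25/4 + 11/6·1 = 1/3 ✓
b·Ac: 2/87·(-29/24) + 11/6·7/66 = 1/6 ✓
b·c³: (-1331/1131)·2197/1331 + 2/87·125/8 + 11/6·1 = 1/4 ✓
b·(c∘Ac): 2/87·(-145/48) + 11/6·7/66 = 1/8 ✓
b·Ac²: 2/87·(-377/264) + 11/6·23/363 = 1/12 ✓
b·A²c: 11/6·1/44 = 1/24 ✓; 4 stages ⇒ order 4.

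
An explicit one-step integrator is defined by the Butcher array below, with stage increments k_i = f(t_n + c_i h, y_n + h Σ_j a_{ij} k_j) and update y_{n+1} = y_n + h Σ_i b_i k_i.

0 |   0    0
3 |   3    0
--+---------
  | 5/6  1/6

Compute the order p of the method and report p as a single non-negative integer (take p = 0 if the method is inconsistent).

b = (5/6, 1/6)
c = (0, 3)
Σ b_i: 5/6·1 + 1/6·1 = 1 ✓
b·c: 1/6·3 = 1/2 ✓; 2 stages ⇒ order 2.

2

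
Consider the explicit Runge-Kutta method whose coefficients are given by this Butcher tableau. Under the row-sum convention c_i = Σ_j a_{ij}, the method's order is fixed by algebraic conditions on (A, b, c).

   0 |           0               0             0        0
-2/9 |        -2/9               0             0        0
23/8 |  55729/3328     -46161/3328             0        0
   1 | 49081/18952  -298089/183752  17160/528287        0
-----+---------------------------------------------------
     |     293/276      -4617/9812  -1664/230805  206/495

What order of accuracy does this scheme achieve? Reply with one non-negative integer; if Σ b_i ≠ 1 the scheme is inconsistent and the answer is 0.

b = (293/276, -4617/9812, -1664/230805, 206/495)
c = (0, -2/9, 23/8, 1)
Ac = (0, 0, 5129/1664, 187/412)
Σ b_i: 293/276·1 + (-4617/9812)·1 + (-1664/230805)·1 + 206/495·1 = 1 ✓
b·c: (-4617/9812)·(-2/9) + (-1664/230805)·23/8 + 206/495·1 = 1/2 ✓
b·c²: (-4617/9812)·4/81 + (-1664/230805)·529/64 + 206/495·1 = 1/3 ✓
b·Ac: (-1664/230805)·5129/1664 + 206/495·187/412 = 1/6 ✓
b·c³: (-4617/9812)·(-8/729) + (-1664/230805)·12167/512 + 206/495·1 = 1/4 ✓
b·(c∘Ac): (-1664/230805)·117967/13312 + 206/495·187/412 = 1/8 ✓
b·Ac²: (-1664/230805)·(-5129/7488) + 206/495·1397/7416 = 1/12 ✓
b·A²c: 206/495·165/1648 = 1/24 ✓; 4 stages ⇒ order 4.

4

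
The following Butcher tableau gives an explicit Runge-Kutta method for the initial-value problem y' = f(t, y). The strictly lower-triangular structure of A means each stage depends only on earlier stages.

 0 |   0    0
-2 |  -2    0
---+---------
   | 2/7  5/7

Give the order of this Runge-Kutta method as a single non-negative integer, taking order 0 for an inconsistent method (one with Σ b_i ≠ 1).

b = (2/7, 5/7)
c = (0, -2)
Σ b_i: 2/7·1 + 5/7·1 = 1 ✓
b·c: 5/7·(-2) = -10/7 ≠ 1/2 ⇒ order 1.

1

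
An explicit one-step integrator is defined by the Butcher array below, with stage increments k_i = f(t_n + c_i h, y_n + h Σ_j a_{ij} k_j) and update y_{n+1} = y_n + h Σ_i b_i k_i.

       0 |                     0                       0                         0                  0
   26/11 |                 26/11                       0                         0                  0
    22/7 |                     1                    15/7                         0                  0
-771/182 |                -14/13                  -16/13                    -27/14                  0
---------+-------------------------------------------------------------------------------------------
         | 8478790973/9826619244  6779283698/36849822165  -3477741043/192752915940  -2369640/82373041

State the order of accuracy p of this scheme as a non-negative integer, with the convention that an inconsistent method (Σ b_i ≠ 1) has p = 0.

3

b = (8478790973/9826619244, 6779283698/36849822165, -3477741043/192752915940, -2369640/82373041)
c = (0, 26/11, 22/7, -771/182)
Ac = (0, 0, 390/77, -4835/539)
Σ b_i: 8478790973/9826619244·1 + 6779283698/36849822165·1 + (-3477741043/192752915940)·1 + (-2369640/82373041)·1 = 1 ✓
b·c: 6779283698/36849822165·26/11 + (-3477741043/192752915940)·22/7 + (-2369640/82373041)·(-771/182) = 1/2 ✓
b·c²: 6779283698/36849822165·676/121 + (-3477741043/192752915940)·484/49 + (-2369640/82373041)·594441/33124 = 1/3 ✓
b·Ac: (-3477741043/192752915940)·390/77 + (-2369640/82373041)·(-4835/539) = 1/6 ✓
b·c³: 6779283698/36849822165·17576/1331 + (-3477741043/192752915940)·10648/343 + (-2369640/82373041)·(-458314011/6028568) = 767286848057/189162420447 ≠ 1/4 ⇒ order 3.
b·(c∘Ac): (-3477741043/192752915940)·780/49 + (-2369640/82373041)·3727785/98098 = -1545062467/1119304263 ≠ 1/8
b·Ac²: (-3477741043/192752915940)·10140/847 + (-2369640/82373041)·(-1075990/41503) = 10081272331/19028172471 ≠ 1/12
b·A²c: (-2369640/82373041)·(-5265/539) = 254615400/906103451 ≠ 1/24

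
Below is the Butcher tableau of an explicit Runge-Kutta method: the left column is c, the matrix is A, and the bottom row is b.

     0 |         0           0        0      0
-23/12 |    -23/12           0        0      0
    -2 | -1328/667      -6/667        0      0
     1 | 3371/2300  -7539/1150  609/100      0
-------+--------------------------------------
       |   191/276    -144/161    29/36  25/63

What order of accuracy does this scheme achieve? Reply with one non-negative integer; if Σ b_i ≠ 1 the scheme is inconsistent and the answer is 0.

b = (191/276, -144/161, 29/36, 25/63)
c = (0, -23/12, -2, 1)
Ac = (0, 0, 1/58, 77/200)
Σ b_i: 191/276·1 + (-144/161)·1 + 29/36·1 + 25/63·1 = 1 ✓
b·c: (-144/161)·(-23/12) + 29/36·(-2) + 25/63·1 = 1/2 ✓
b·c²: (-144/161)·529/144 + 29/36·4 + 25/63·1 = 1/3 ✓
b·Ac: 29/36·1/58 + 25/63·77/200 = 1/6 ✓
b·c³: (-144/161)·(-12167/1728) + 29/36·(-8) + 25/63·1 = 1/4 ✓
b·(c∘Ac): 29/36·(-1/29) + 25/63·77/200 = 1/8 ✓
b·Ac²: 29/36·(-23/696) + 25/63·133/480 = 1/12 ✓
b·A²c: 25/63·21/200 = 1/24 ✓; 4 stages ⇒ order 4.

4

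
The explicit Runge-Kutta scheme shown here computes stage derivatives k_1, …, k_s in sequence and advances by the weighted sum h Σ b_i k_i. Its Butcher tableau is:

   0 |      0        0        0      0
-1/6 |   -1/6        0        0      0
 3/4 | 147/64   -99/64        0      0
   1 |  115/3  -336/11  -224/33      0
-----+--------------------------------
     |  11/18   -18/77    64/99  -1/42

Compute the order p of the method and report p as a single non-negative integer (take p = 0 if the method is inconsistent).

b = (11/18, -18/77, 64/99, -1/42)
c = (0, -1/6, 3/4, 1)
Ac = (0, 0, 33/128, 0)
Σ b_i: 11/18·1 + (-18/77)·1 + 64/99·1 + (-1/42)·1 = 1 ✓
b·c: (-18/77)·(-1/6) + 64/99·3/4 + (-1/42)·1 = 1/2 ✓
b·c²: (-18/77)·1/36 + 64/99·9/16 + (-1/42)·1 = 1/3 ✓
b·Ac: 64/99·33/128 = 1/6 ✓
b·c³: (-18/77)·(-1/216) + 64/99·27/64 + (-1/42)·1 = 1/4 ✓
b·(c∘Ac): 64/99·99/512 = 1/8 ✓
b·Ac²: 64/99·(-11/256) + (-1/42)·(-14/3) = 1/12 ✓
b·A²c: (-1/42)·(-7/4) = 1/24 ✓; 4 stages ⇒ order 4.

4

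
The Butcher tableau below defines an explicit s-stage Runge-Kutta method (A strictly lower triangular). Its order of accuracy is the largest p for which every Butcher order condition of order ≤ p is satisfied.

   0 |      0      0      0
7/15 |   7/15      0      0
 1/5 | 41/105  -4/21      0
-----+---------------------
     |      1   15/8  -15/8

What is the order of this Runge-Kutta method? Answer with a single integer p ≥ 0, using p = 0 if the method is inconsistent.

3

b = (1, 15/8, -15/8)
c = (0, 7/15, 1/5)
Ac = (0, 0, -4/45)
Σ b_i: 1·1 + 15/8·1 + (-15/8)·1 = 1 ✓
b·c: 15/8·7/15 + (-15/8)·1/5 = 1/2 ✓
b·c²: 15/8·49/225 + (-15/8)·1/25 = 1/3 ✓
b·Ac: (-15/8)·(-4/45) = 1/6 ✓; 3 stages ⇒ order 3.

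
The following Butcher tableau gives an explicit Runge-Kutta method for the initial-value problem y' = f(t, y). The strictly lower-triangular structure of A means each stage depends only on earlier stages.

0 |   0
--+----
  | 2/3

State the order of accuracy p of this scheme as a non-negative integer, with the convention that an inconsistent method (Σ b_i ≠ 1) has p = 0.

0

b = (2/3)
c = (0)
Σ b_i: 2/3·1 = 2/3 ≠ 1 ⇒ order 0.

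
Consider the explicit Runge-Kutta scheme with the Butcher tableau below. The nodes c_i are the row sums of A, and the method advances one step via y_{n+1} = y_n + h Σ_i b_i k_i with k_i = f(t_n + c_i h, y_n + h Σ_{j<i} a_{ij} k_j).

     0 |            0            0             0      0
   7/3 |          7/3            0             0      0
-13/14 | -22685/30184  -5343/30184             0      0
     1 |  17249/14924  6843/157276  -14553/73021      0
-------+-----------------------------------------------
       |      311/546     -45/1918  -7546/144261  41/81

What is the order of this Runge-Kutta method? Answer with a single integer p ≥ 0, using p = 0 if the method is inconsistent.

b = (311/546, -45/1918, -7546/144261, 41/81)
c = (0, 7/3, -13/14, 1)
Ac = (0, 0, -1781/4312, 47/164)
Σ b_i: 311/546·1 + (-45/1918)·1 + (-7546/144261)·1 + 41/81·1 = 1 ✓
b·c: (-45/1918)·7/3 + (-7546/144261)·(-13/14) + 41/81·1 = 1/2 ✓
b·c²: (-45/1918)·49/9 + (-7546/144261)·169/196 + 41/81·1 = 1/3 ✓
b·Ac: (-7546/144261)·(-1781/4312) + 41/81·47/164 = 1/6 ✓
b·c³: (-45/1918)·343/27 + (-7546/144261)·(-2197/2744) + 41/81·1 = 1/4 ✓
b·(c∘Ac): (-7546/144261)·23153/60368 + 41/81·47/164 = 1/8 ✓
b·Ac²: (-7546/144261)·(-1781/1848) + 41/81·8/123 = 1/12 ✓
b·A²c: 41/81·27/328 = 1/24 ✓; 4 stages ⇒ order 4.

4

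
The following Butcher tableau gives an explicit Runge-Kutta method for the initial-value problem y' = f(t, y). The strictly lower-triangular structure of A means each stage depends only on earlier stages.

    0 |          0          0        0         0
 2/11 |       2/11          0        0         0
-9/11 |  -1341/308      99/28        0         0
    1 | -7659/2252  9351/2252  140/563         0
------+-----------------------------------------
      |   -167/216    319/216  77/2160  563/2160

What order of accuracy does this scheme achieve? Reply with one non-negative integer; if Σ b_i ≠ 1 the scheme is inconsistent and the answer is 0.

4

b = (-167/216, 319/216, 77/2160, 563/2160)
c = (0, 2/11, -9/11, 1)
Ac = (0, 0, 9/14, 621/1126)
Σ b_i: (-167/216)·1 + 319/216·1 + 77/2160·1 + 563/2160·1 = 1 ✓
b·c: 319/216·2/11 + 77/2160·(-9/11) + 563/2160·1 = 1/2 ✓
b·c²: 319/216·4/121 + 77/2160·81/121 + 563/2160·1 = 1/3 ✓
b·Ac: 77/2160·9/14 + 563/2160·621/1126 = 1/6 ✓
b·c³: 319/216·8/1331 + 77/2160·(-729/1331) + 563/2160·1 = 1/4 ✓
b·(c∘Ac): 77/2160·(-81/154) + 563/2160·621/1126 = 1/8 ✓
b·Ac²: 77/2160·9/77 + 563/2160·171/563 = 1/12 ✓
b·A²c: 563/2160·90/563 = 1/24 ✓; 4 stages ⇒ order 4.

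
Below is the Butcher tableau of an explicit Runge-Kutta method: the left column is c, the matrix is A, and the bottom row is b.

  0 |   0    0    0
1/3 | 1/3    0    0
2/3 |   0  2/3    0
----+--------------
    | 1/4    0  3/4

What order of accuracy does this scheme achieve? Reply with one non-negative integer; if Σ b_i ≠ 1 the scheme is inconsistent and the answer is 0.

b = (1/4, 0, 3/4)
c = (0, 1/3, 2/3)
Ac = (0, 0, 2/9)
Σ b_i: 1/4·1 + 3/4·1 = 1 ✓
b·c: 3/4·2/3 = 1/2 ✓
b·c²: 3/4·4/9 = 1/3 ✓
b·Ac: 3/4·2/9 = 1/6 ✓; 3 stages ⇒ order 3.

3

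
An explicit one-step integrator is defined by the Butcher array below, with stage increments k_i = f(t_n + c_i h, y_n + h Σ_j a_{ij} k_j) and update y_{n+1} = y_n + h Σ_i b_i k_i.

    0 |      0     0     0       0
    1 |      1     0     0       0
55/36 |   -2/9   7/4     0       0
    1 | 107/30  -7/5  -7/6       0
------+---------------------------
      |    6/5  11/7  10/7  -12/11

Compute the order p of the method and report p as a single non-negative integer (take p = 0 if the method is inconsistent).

0

b = (6/5, 11/7, 10/7, -12/11)
c = (0, 1, 55/36, 1)
Ac = (0, 0, 7/4, -3437/1080)
Σ b_i: 6/5·1 + 11/7·1 + 10/7·1 + (-12/11)·1 = 171/55 ≠ 1 ⇒ order 0.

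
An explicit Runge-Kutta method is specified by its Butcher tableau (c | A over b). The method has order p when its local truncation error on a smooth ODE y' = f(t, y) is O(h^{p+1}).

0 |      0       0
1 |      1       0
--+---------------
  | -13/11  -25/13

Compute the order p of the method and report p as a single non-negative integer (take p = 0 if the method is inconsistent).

b = (-13/11, -25/13)
c = (0, 1)
Σ b_i: (-13/11)·1 + (-25/13)·1 = -444/143 ≠ 1 ⇒ order 0.

0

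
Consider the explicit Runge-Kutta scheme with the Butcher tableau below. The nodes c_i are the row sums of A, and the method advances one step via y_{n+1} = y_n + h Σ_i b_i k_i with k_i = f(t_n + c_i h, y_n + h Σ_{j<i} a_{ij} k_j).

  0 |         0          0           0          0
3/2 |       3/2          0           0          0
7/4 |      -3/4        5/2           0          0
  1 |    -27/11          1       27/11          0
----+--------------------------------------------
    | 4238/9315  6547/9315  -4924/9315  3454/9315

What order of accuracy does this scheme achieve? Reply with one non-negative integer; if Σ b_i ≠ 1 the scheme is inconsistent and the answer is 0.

3

b = (4238/9315, 6547/9315, -4924/9315, 3454/9315)
c = (0, 3/2, 7/4, 1)
Ac = (0, 0, 15/4, 255/44)
Σ b_i: 4238/9315·1 + 6547/9315·1 + (-4924/9315)·1 + 3454/9315·1 = 1 ✓
b·c: 6547/9315·3/2 + (-4924/9315)·7/4 + 3454/9315·1 = 1/2 ✓
b·c²: 6547/9315·9/4 + (-4924/9315)·49/16 + 3454/9315·1 = 1/3 ✓
b·Ac: (-4924/9315)·15/4 + 3454/9315·255/44 = 1/6 ✓
b·c³: 6547/9315·27/8 + (-4924/9315)·343/64 + 3454/9315·1 = -4477/49680 ≠ 1/4 ⇒ order 3.
b·(c∘Ac): (-4924/9315)·105/16 + 3454/9315·255/44 = -1093/828 ≠ 1/8
b·Ac²: (-4924/9315)·45/8 + 3454/9315·1719/176 = 1789/2760 ≠ 1/12
b·A²c: 3454/9315·405/44 = 157/46 ≠ 1/24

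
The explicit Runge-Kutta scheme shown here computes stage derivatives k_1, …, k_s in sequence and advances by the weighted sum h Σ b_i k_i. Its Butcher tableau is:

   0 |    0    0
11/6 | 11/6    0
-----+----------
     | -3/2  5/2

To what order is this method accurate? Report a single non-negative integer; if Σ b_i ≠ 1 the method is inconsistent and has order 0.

1

b = (-3/2, 5/2)
c = (0, 11/6)
Σ b_i: (-3/2)·1 + 5/2·1 = 1 ✓
b·c: 5/2·11/6 = 55/12 ≠ 1/2 ⇒ order 1.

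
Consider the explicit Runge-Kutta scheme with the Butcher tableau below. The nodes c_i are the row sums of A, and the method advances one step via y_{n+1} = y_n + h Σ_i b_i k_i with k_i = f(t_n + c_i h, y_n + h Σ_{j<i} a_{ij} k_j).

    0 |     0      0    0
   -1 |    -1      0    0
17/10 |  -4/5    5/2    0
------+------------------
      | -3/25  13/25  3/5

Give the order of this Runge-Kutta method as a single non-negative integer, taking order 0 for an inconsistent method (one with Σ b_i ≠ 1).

b = (-3/25, 13/25, 3/5)
c = (0, -1, 17/10)
Ac = (0, 0, -5/2)
Σ b_i: (-3/25)·1 + 13/25·1 + 3/5·1 = 1 ✓
b·c: 13/25·(-1) + 3/5·17/10 = 1/2 ✓
b·c²: 13/25·1 + 3/5·289/100 = 1127/500 ≠ 1/3 ⇒ order 2.
b·Ac: 3/5·(-5/2) = -3/2 ≠ 1/6

2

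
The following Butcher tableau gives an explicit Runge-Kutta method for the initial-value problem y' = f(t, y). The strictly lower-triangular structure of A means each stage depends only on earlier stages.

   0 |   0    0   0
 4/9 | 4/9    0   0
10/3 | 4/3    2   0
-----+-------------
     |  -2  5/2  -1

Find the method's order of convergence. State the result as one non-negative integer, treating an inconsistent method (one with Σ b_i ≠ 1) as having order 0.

0

b = (-2, 5/2, -1)
c = (0, 4/9, 10/3)
Ac = (0, 0, 8/9)
Σ b_i: (-2)·1 + 5/2·1 + (-1)·1 = -1/2 ≠ 1 ⇒ order 0.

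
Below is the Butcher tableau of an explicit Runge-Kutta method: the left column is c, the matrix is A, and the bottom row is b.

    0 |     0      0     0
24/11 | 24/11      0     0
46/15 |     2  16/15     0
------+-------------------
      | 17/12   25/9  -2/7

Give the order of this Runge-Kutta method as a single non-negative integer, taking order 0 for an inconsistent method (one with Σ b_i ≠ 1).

b = (17/12, 25/9, -2/7)
c = (0, 24/11, 46/15)
Ac = (0, 0, 128/55)
Σ b_i: 17/12·1 + 25/9·1 + (-2/7)·1 = 985/252 ≠ 1 ⇒ order 0.

0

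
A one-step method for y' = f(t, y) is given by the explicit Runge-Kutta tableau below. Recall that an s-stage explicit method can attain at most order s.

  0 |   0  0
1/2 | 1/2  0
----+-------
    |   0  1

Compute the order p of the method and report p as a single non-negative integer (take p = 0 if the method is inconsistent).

b = (0, 1)
c = (0, 1/2)
Σ b_i: 1·1 = 1 ✓
b·c: 1·1/2 = 1/2 ✓; 2 stages ⇒ order 2.

2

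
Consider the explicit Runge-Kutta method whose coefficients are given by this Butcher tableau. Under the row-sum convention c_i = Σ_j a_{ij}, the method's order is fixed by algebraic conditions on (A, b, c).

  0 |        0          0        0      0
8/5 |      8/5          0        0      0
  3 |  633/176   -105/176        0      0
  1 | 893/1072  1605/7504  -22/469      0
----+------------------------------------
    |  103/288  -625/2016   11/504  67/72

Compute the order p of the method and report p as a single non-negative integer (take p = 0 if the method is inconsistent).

b = (103/288, -625/2016, 11/504, 67/72)
c = (0, 8/5, 3, 1)
Ac = (0, 0, -21/22, 27/134)
Σ b_i: 103/288·1 + (-625/2016)·1 + 11/504·1 + 67/72·1 = 1 ✓
b·c: (-625/2016)·8/5 + 11/504·3 + 67/72·1 = 1/2 ✓
b·c²: (-625/2016)·64/25 + 11/504·9 + 67/72·1 = 1/3 ✓
b·Ac: 11/504·(-21/22) + 67/72·27/134 = 1/6 ✓
b·c³: (-625/2016)·512/125 + 11/504·27 + 67/72·1 = 1/4 ✓
b·(c∘Ac): 11/504·(-63/22) + 67/72·27/134 = 1/8 ✓
b·Ac²: 11/504·(-84/55) + 67/72·42/335 = 1/12 ✓
b·A²c: 67/72·3/67 = 1/24 ✓; 4 stages ⇒ order 4.

4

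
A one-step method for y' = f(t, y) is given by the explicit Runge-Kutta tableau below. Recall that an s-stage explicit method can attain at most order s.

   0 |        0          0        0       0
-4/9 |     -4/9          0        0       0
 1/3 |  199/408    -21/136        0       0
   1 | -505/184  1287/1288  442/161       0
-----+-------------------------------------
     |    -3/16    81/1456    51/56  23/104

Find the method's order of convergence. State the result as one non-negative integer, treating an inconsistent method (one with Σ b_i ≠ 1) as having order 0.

4

b = (-3/16, 81/1456, 51/56, 23/104)
c = (0, -4/9, 1/3, 1)
Ac = (0, 0, 7/102, 65/138)
Σ b_i: (-3/16)·1 + 81/1456·1 + 51/56·1 + 23/104·1 = 1 ✓
b·c: 81/1456·(-4/9) + 51/56·1/3 + 23/104·1 = 1/2 ✓
b·c²: 81/1456·16/81 + 51/56·1/9 + 23/104·1 = 1/3 ✓
b·Ac: 51/56·7/102 + 23/104·65/138 = 1/6 ✓
b·c³: 81/1456·(-64/729) + 51/56·1/27 + 23/104·1 = 1/4 ✓
b·(c∘Ac): 51/56·7/306 + 23/104·65/138 = 1/8 ✓
b·Ac²: 51/56·(-14/459) + 23/104·104/207 = 1/12 ✓
b·A²c: 23/104·13/69 = 1/24 ✓; 4 stages ⇒ order 4.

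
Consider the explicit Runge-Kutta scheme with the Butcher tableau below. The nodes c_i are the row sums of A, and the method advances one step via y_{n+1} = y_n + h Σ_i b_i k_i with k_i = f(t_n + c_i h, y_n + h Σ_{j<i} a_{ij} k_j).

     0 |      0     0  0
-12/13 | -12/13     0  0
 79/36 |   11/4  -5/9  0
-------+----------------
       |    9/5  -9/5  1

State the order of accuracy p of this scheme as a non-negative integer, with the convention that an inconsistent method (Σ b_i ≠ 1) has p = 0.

b = (9/5, -9/5, 1)
c = (0, -12/13, 79/36)
Ac = (0, 0, 20/39)
Σ b_i: 9/5·1 + (-9/5)·1 + 1·1 = 1 ✓
b·c: (-9/5)·(-12/13) + 1·79/36 = 9023/2340 ≠ 1/2 ⇒ order 1.

1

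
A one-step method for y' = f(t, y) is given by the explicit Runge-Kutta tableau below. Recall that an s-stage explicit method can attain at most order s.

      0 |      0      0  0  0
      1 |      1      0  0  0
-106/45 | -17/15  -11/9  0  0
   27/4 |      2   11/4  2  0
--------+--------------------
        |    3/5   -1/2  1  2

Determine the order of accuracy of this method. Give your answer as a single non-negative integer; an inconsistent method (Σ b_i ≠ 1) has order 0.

0

b = (3/5, -1/2, 1, 2)
c = (0, 1, -106/45, 27/4)
Ac = (0, 0, -11/9, -353/180)
Σ b_i: 3/5·1 + (-1/2)·1 + 1·1 + 2·1 = 31/10 ≠ 1 ⇒ order 0.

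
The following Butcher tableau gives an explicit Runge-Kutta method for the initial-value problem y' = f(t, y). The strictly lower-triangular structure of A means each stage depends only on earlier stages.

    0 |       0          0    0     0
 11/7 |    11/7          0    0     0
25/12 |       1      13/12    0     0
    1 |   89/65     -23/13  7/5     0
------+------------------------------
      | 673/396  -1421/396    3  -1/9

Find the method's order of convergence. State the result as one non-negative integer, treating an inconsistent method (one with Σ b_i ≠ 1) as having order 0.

b = (673/396, -1421/396, 3, -1/9)
c = (0, 11/7, 25/12, 1)
Ac = (0, 0, 143/84, 149/1092)
Σ b_i: 673/396·1 + (-1421/396)·1 + 3·1 + (-1/9)·1 = 1 ✓
b·c: (-1421/396)·11/7 + 3·25/12 + (-1/9)·1 = 1/2 ✓
b·c²: (-1421/396)·121/49 + 3·625/144 + (-1/9)·1 = 583/144 ≠ 1/3 ⇒ order 2.
b·Ac: 3·143/84 + (-1/9)·149/1092 = 12511/2457 ≠ 1/6

2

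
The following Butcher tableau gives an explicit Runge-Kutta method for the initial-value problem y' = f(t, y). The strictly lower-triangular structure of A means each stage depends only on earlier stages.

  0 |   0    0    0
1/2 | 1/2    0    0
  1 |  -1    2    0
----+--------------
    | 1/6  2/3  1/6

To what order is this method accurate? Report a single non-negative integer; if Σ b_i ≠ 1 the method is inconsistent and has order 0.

b = (1/6, 2/3, 1/6)
c = (0, 1/2, 1)
Ac = (0, 0, 1)
Σ b_i: 1/6·1 + 2/3·1 + 1/6·1 = 1 ✓
b·c: 2/3·1/2 + 1/6·1 = 1/2 ✓
b·c²: 2/3·1/4 + 1/6·1 = 1/3 ✓
b·Ac: 1/6·1 = 1/6 ✓; 3 stages ⇒ order 3.

3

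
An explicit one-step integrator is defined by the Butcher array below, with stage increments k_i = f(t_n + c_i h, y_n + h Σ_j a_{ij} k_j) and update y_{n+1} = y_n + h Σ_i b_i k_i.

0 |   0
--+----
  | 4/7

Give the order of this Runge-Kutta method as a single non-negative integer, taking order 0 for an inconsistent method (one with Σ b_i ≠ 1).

b = (4/7)
c = (0)
Σ b_i: 4/7·1 = 4/7 ≠ 1 ⇒ order 0.

0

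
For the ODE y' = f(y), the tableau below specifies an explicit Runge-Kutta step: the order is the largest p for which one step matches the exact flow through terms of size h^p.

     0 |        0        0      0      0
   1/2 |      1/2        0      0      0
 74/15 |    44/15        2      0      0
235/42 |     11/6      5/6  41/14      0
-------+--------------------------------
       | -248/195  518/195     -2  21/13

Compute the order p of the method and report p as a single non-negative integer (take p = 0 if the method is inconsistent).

2

b = (-248/195, 518/195, -2, 21/13)
c = (0, 1/2, 74/15, 235/42)
Ac = (0, 0, 1, 2081/140)
Σ b_i: (-248/195)·1 + 518/195·1 + (-2)·1 + 21/13·1 = 1 ✓
b·c: 518/195·1/2 + (-2)·74/15 + 21/13·235/42 = 1/2 ✓
b·c²: 518/195·1/4 + (-2)·5476/225 + 21/13·55225/1764 = 209737/81900 ≠ 1/3 ⇒ order 2.
b·Ac: (-2)·1 + 21/13·2081/140 = 5723/260 ≠ 1/6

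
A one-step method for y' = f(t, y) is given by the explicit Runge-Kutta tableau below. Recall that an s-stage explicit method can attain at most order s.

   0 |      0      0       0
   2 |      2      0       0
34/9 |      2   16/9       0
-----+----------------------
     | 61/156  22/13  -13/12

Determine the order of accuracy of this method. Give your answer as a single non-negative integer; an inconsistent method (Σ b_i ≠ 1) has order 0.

b = (61/156, 22/13, -13/12)
c = (0, 2, 34/9)
Ac = (0, 0, 32/9)
Σ b_i: 61/156·1 + 22/13·1 + (-13/12)·1 = 1 ✓
b·c: 22/13·2 + (-13/12)·34/9 = -497/702 ≠ 1/2 ⇒ order 1.

1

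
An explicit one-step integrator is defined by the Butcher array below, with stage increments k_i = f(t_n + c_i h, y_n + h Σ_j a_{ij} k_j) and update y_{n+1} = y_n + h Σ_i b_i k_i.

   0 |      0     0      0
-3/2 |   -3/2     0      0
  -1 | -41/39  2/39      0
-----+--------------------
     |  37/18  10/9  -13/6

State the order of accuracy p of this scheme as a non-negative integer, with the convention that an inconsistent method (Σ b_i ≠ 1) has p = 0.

b = (37/18, 10/9, -13/6)
c = (0, -3/2, -1)
Ac = (0, 0, -1/13)
Σ b_i: 37/18·1 + 10/9·1 + (-13/6)·1 = 1 ✓
b·c: 10/9·(-3/2) + (-13/6)·(-1) = 1/2 ✓
b·c²: 10/9·9/4 + (-13/6)·1 = 1/3 ✓
b·Ac: (-13/6)·(-1/13) = 1/6 ✓; 3 stages ⇒ order 3.

3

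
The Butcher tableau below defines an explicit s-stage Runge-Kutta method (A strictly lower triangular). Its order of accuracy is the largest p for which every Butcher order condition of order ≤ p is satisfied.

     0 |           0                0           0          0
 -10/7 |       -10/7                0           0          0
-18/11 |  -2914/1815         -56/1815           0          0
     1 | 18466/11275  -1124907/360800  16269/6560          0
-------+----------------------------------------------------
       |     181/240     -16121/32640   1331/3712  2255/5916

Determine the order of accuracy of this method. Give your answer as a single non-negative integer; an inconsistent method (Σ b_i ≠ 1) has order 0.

b = (181/240, -16121/32640, 1331/3712, 2255/5916)
c = (0, -10/7, -18/11, 1)
Ac = (0, 0, 16/363, 357/902)
Σ b_i: 181/240·1 + (-16121/32640)·1 + 1331/3712·1 + 2255/5916·1 = 1 ✓
b·c: (-16121/32640)·(-10/7) + 1331/3712·(-18/11) + 2255/5916·1 = 1/2 ✓
b·c²: (-16121/32640)·100/49 + 1331/3712·324/121 + 2255/5916·1 = 1/3 ✓
b·Ac: 1331/3712·16/363 + 2255/5916·357/902 = 1/6 ✓
b·c³: (-16121/32640)·(-1000/343) + 1331/3712·(-5832/1331) + 2255/5916·1 = 1/4 ✓
b·(c∘Ac): 1331/3712·(-96/1331) + 2255/5916·357/902 = 1/8 ✓
b·Ac²: 1331/3712·(-160/2541) + 2255/5916·4386/15785 = 1/12 ✓
b·A²c: 2255/5916·493/4510 = 1/24 ✓; 4 stages ⇒ order 4.

4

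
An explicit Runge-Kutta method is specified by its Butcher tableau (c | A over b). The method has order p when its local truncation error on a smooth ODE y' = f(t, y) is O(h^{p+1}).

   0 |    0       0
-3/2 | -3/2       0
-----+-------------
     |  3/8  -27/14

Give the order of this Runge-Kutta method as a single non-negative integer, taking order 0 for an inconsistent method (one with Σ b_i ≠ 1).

0

b = (3/8, -27/14)
c = (0, -3/2)
Σ b_i: 3/8·1 + (-27/14)·1 = -87/56 ≠ 1 ⇒ order 0.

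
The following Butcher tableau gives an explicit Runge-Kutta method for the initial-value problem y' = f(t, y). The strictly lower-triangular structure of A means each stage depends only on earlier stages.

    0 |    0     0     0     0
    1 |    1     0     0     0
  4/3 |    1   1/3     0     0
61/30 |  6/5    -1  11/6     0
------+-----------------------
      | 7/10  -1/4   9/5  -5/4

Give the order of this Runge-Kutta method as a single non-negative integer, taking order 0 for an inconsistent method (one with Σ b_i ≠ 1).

b = (7/10, -1/4, 9/5, -5/4)
c = (0, 1, 4/3, 61/30)
Ac = (0, 0, 1/3, 13/9)
Σ b_i: 7/10·1 + (-1/4)·1 + 9/5·1 + (-5/4)·1 = 1 ✓
b·c: (-1/4)·1 + 9/5·4/3 + (-5/4)·61/30 = -47/120 ≠ 1/2 ⇒ order 1.

1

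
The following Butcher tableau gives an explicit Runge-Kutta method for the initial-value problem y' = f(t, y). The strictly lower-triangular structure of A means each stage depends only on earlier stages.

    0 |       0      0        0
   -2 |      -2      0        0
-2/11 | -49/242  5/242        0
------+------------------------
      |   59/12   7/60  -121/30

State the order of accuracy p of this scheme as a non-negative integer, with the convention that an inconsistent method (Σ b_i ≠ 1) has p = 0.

b = (59/12, 7/60, -121/30)
c = (0, -2, -2/11)
Ac = (0, 0, -5/121)
Σ b_i: 59/12·1 + 7/60·1 + (-121/30)·1 = 1 ✓
b·c: 7/60·(-2) + (-121/30)·(-2/11) = 1/2 ✓
b·c²: 7/60·4 + (-121/30)·4/121 = 1/3 ✓
b·Ac: (-121/30)·(-5/121) = 1/6 ✓; 3 stages ⇒ order 3.

3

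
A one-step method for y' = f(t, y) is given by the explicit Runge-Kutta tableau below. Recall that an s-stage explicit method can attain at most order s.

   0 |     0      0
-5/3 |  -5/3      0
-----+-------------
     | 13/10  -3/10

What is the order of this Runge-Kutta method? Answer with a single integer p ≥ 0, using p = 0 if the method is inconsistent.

b = (13/10, -3/10)
c = (0, -5/3)
Σ b_i: 13/10·1 + (-3/10)·1 = 1 ✓
b·c: (-3/10)·(-5/3) = 1/2 ✓; 2 stages ⇒ order 2.

2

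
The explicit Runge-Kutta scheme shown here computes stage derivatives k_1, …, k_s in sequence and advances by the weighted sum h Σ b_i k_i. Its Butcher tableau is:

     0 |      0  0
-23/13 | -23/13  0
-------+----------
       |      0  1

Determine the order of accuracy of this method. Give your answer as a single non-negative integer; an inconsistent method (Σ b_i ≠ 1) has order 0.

b = (0, 1)
c = (0, -23/13)
Σ b_i: 1·1 = 1 ✓
b·c: 1·(-23/13) = -23/13 ≠ 1/2 ⇒ order 1.

1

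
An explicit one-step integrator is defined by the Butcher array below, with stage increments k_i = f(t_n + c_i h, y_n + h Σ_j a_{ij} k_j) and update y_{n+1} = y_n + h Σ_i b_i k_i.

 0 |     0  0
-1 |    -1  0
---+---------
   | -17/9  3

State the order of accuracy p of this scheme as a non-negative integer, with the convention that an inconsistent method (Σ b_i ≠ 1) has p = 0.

b = (-17/9, 3)
c = (0, -1)
Σ b_i: (-17/9)·1 + 3·1 = 10/9 ≠ 1 ⇒ order 0.

0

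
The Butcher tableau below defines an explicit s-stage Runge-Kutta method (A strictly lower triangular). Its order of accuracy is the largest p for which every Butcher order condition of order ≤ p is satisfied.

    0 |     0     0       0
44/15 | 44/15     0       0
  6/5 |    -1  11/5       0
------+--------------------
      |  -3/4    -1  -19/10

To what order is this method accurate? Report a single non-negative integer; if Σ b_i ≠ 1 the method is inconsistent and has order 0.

b = (-3/4, -1, -19/10)
c = (0, 44/15, 6/5)
Ac = (0, 0, 484/75)
Σ b_i: (-3/4)·1 + (-1)·1 + (-19/10)·1 = -73/20 ≠ 1 ⇒ order 0.

0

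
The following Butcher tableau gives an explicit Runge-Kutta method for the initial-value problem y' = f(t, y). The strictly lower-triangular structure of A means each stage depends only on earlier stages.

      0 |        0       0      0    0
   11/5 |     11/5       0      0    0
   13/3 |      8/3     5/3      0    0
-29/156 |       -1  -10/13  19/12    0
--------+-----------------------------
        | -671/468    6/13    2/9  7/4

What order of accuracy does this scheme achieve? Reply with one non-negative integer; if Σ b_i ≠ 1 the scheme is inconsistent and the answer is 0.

1

b = (-671/468, 6/13, 2/9, 7/4)
c = (0, 11/5, 13/3, -29/156)
Ac = (0, 0, 11/3, 2419/468)
Σ b_i: (-671/468)·1 + 6/13·1 + 2/9·1 + 7/4·1 = 1 ✓
b·c: 6/13·11/5 + 2/9·13/3 + 7/4·(-29/156) = 46417/28080 ≠ 1/2 ⇒ order 1.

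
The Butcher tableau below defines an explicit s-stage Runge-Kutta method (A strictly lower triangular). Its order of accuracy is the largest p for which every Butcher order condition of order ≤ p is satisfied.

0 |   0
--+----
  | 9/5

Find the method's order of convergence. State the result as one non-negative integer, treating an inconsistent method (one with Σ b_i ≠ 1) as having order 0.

0

b = (9/5)
c = (0)
Σ b_i: 9/5·1 = 9/5 ≠ 1 ⇒ order 0.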